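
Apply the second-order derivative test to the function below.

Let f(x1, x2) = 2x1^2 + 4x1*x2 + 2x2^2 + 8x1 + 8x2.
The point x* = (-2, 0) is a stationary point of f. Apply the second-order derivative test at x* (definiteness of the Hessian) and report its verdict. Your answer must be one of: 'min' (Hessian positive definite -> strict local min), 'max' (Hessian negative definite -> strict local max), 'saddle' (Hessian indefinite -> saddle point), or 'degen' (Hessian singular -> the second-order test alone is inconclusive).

Compute the Hessian H = grad^2 f:
  H = [[4, 4], [4, 4]]
Verify stationarity: grad f(x*) = H x* + g = (0, 0).
Eigenvalues of H: 0, 8.
H has a zero eigenvalue (singular; positive semidefinite but not definite), so H is neither positive definite, negative definite, nor indefinite. The second-order test alone is inconclusive -> degen.
(Indeed, f is constant along the null direction of H through x*, so x* is not a strict local extremum.)

degen


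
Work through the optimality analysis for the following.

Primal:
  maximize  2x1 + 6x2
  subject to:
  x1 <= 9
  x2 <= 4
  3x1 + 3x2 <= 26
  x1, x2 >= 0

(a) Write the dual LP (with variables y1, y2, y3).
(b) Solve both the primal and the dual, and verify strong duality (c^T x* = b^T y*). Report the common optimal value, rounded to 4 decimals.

The standard primal-dual pair for 'max c^T x s.t. A x <= b, x >= 0' is:
  Dual:  min b^T y  s.t.  A^T y >= c,  y >= 0.

So the dual LP is:
  minimize  9y1 + 4y2 + 26y3
  subject to:
    y1 + 3y3 >= 2
    y2 + 3y3 >= 6
    y1, y2, y3 >= 0

Solving the primal: x* = (4.6667, 4).
  primal value c^T x* = 33.3333.
Solving the dual: y* = (0, 4, 0.6667).
  dual value b^T y* = 33.3333.
Strong duality: c^T x* = b^T y*. Confirmed.

33.3333


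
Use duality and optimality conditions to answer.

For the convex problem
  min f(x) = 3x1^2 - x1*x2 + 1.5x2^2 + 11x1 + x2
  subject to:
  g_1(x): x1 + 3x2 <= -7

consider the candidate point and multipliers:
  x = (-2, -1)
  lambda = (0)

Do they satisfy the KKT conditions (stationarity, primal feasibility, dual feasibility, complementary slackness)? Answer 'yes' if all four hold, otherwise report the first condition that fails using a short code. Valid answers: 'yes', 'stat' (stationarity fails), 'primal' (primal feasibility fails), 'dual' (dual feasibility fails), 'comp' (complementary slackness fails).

Gradient of f: grad f(x) = Q x + c = (0, 0)
Constraint values g_i(x) = a_i^T x - b_i:
  g_1((-2, -1)) = 2
Stationarity residual: grad f(x) + sum_i lambda_i a_i = (0, 0)
  -> stationarity OK
Primal feasibility (all g_i <= 0): FAILS
Dual feasibility (all lambda_i >= 0): OK
Complementary slackness (lambda_i * g_i(x) = 0 for all i): OK

Verdict: the first failing condition is primal_feasibility -> primal.

primal


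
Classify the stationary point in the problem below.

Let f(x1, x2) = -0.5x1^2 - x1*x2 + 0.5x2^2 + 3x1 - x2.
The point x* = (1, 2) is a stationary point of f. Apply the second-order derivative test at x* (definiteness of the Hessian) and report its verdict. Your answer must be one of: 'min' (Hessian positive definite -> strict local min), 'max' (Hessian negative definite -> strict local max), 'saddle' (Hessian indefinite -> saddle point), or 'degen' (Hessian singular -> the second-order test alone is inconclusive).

Compute the Hessian H = grad^2 f:
  H = [[-1, -1], [-1, 1]]
Verify stationarity: grad f(x*) = H x* + g = (0, 0).
Eigenvalues of H: -1.4142, 1.4142.
Eigenvalues have mixed signs, so H is indefinite -> x* is a saddle point.

saddle


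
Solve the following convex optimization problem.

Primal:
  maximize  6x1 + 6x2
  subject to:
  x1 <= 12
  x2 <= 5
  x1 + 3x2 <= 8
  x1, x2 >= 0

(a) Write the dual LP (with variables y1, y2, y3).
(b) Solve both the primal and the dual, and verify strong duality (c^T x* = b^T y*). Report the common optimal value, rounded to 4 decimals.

The standard primal-dual pair for 'max c^T x s.t. A x <= b, x >= 0' is:
  Dual:  min b^T y  s.t.  A^T y >= c,  y >= 0.

So the dual LP is:
  minimize  12y1 + 5y2 + 8y3
  subject to:
    y1 + y3 >= 6
    y2 + 3y3 >= 6
    y1, y2, y3 >= 0

Solving the primal: x* = (8, 0).
  primal value c^T x* = 48.
Solving the dual: y* = (0, 0, 6).
  dual value b^T y* = 48.
Strong duality: c^T x* = b^T y*. Confirmed.

48


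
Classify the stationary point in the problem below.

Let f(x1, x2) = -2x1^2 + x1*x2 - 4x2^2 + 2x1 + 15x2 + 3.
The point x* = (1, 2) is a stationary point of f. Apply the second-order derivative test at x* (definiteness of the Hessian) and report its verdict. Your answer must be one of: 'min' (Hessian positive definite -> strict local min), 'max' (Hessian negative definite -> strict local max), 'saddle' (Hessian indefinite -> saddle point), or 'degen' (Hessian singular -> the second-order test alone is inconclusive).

Compute the Hessian H = grad^2 f:
  H = [[-4, 1], [1, -8]]
Verify stationarity: grad f(x*) = H x* + g = (0, 0).
Eigenvalues of H: -8.2361, -3.7639.
Both eigenvalues < 0, so H is negative definite -> x* is a strict local max.

max


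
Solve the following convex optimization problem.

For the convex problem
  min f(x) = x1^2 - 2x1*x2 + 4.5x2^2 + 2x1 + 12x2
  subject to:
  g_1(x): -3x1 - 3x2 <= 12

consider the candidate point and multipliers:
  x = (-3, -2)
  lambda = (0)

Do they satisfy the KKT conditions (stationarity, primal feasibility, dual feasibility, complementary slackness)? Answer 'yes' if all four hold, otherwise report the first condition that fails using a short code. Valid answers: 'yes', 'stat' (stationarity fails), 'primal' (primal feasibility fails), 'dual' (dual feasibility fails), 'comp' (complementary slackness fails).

Gradient of f: grad f(x) = Q x + c = (0, 0)
Constraint values g_i(x) = a_i^T x - b_i:
  g_1((-3, -2)) = 3
Stationarity residual: grad f(x) + sum_i lambda_i a_i = (0, 0)
  -> stationarity OK
Primal feasibility (all g_i <= 0): FAILS
Dual feasibility (all lambda_i >= 0): OK
Complementary slackness (lambda_i * g_i(x) = 0 for all i): OK

Verdict: the first failing condition is primal_feasibility -> primal.

primal


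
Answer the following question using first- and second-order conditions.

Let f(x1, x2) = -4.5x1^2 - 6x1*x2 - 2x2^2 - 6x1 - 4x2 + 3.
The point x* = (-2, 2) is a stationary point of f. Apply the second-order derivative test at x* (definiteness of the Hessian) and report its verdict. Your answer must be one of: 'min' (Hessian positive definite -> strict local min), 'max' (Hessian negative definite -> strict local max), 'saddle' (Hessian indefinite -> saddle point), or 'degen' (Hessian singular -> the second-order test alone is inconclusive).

Compute the Hessian H = grad^2 f:
  H = [[-9, -6], [-6, -4]]
Verify stationarity: grad f(x*) = H x* + g = (0, 0).
Eigenvalues of H: -13, 0.
H has a zero eigenvalue (singular; negative semidefinite but not definite), so H is neither positive definite, negative definite, nor indefinite. The second-order test alone is inconclusive -> degen.
(Indeed, f is constant along the null direction of H through x*, so x* is not a strict local extremum.)

degen


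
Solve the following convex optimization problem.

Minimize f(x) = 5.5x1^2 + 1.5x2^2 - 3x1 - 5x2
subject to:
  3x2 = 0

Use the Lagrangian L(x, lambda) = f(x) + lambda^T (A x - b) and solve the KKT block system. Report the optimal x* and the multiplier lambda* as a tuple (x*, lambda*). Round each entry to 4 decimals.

Form the Lagrangian:
  L(x, lambda) = (1/2) x^T Q x + c^T x + lambda^T (A x - b)
Stationarity (grad_x L = 0): Q x + c + A^T lambda = 0.
Primal feasibility: A x = b.

This gives the KKT block system:
  [ Q   A^T ] [ x     ]   [-c ]
  [ A    0  ] [ lambda ] = [ b ]

Solving the linear system:
  x*      = (0.2727, 0)
  lambda* = (1.6667)
  f(x*)   = -0.4091

x* = (0.2727, 0), lambda* = (1.6667)


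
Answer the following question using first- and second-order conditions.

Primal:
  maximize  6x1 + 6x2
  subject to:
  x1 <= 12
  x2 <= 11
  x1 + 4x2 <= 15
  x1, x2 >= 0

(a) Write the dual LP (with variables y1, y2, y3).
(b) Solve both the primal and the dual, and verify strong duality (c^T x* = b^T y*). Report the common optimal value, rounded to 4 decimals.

The standard primal-dual pair for 'max c^T x s.t. A x <= b, x >= 0' is:
  Dual:  min b^T y  s.t.  A^T y >= c,  y >= 0.

So the dual LP is:
  minimize  12y1 + 11y2 + 15y3
  subject to:
    y1 + y3 >= 6
    y2 + 4y3 >= 6
    y1, y2, y3 >= 0

Solving the primal: x* = (12, 0.75).
  primal value c^T x* = 76.5.
Solving the dual: y* = (4.5, 0, 1.5).
  dual value b^T y* = 76.5.
Strong duality: c^T x* = b^T y*. Confirmed.

76.5


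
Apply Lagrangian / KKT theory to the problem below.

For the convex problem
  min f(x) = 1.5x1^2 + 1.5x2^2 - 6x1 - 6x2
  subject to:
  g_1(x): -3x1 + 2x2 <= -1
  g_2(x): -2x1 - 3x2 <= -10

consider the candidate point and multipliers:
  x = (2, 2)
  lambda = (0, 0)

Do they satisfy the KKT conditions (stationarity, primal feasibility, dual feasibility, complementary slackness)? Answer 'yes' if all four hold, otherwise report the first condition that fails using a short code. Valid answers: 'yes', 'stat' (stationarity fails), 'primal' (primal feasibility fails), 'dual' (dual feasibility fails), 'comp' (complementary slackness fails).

Gradient of f: grad f(x) = Q x + c = (0, 0)
Constraint values g_i(x) = a_i^T x - b_i:
  g_1((2, 2)) = -1
  g_2((2, 2)) = 0
Stationarity residual: grad f(x) + sum_i lambda_i a_i = (0, 0)
  -> stationarity OK
Primal feasibility (all g_i <= 0): OK
Dual feasibility (all lambda_i >= 0): OK
Complementary slackness (lambda_i * g_i(x) = 0 for all i): OK

Verdict: yes, KKT holds.

yes


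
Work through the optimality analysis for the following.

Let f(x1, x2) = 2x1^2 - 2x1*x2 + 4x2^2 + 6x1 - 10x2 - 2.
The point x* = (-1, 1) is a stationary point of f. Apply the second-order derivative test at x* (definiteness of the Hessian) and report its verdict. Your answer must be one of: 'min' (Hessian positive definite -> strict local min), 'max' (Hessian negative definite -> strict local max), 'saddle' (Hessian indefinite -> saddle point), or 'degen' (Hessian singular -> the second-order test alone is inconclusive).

Compute the Hessian H = grad^2 f:
  H = [[4, -2], [-2, 8]]
Verify stationarity: grad f(x*) = H x* + g = (0, 0).
Eigenvalues of H: 3.1716, 8.8284.
Both eigenvalues > 0, so H is positive definite -> x* is a strict local min.

min


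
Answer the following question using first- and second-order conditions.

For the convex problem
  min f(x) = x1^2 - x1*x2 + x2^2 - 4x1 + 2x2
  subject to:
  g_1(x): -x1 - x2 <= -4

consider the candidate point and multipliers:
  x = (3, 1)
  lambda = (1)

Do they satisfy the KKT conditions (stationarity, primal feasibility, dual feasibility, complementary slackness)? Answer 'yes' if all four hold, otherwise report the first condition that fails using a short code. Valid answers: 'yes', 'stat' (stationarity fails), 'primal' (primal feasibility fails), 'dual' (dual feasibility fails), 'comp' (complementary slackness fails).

Gradient of f: grad f(x) = Q x + c = (1, 1)
Constraint values g_i(x) = a_i^T x - b_i:
  g_1((3, 1)) = 0
Stationarity residual: grad f(x) + sum_i lambda_i a_i = (0, 0)
  -> stationarity OK
Primal feasibility (all g_i <= 0): OK
Dual feasibility (all lambda_i >= 0): OK
Complementary slackness (lambda_i * g_i(x) = 0 for all i): OK

Verdict: yes, KKT holds.

yes


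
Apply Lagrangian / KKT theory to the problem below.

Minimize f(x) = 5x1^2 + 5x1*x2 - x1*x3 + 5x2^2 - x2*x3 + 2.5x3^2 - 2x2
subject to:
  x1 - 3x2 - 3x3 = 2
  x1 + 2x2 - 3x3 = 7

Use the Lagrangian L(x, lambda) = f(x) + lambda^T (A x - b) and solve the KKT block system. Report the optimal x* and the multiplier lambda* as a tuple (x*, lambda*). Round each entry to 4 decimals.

Form the Lagrangian:
  L(x, lambda) = (1/2) x^T Q x + c^T x + lambda^T (A x - b)
Stationarity (grad_x L = 0): Q x + c + A^T lambda = 0.
Primal feasibility: A x = b.

This gives the KKT block system:
  [ Q   A^T ] [ x     ]   [-c ]
  [ A    0  ] [ lambda ] = [ b ]

Solving the linear system:
  x*      = (-0.3596, 1, -1.7865)
  lambda* = (0.3213, -3.5124)
  f(x*)   = 10.9719

x* = (-0.3596, 1, -1.7865), lambda* = (0.3213, -3.5124)


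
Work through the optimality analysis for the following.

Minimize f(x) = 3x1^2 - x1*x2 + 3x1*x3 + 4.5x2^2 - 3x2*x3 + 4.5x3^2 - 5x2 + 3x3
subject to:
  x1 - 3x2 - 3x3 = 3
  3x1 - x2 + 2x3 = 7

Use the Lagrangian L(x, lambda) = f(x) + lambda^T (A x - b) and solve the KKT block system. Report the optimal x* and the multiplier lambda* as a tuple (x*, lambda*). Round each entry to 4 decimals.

Form the Lagrangian:
  L(x, lambda) = (1/2) x^T Q x + c^T x + lambda^T (A x - b)
Stationarity (grad_x L = 0): Q x + c + A^T lambda = 0.
Primal feasibility: A x = b.

This gives the KKT block system:
  [ Q   A^T ] [ x     ]   [-c ]
  [ A    0  ] [ lambda ] = [ b ]

Solving the linear system:
  x*      = (2.5344, 0.0976, -0.2528)
  lambda* = (-0.4178, -4.6442)
  f(x*)   = 16.2582

x* = (2.5344, 0.0976, -0.2528), lambda* = (-0.4178, -4.6442)


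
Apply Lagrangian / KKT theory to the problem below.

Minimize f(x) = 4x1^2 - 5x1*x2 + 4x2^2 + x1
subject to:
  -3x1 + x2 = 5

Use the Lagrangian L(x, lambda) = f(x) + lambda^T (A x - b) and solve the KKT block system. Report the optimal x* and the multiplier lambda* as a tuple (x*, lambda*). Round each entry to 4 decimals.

Form the Lagrangian:
  L(x, lambda) = (1/2) x^T Q x + c^T x + lambda^T (A x - b)
Stationarity (grad_x L = 0): Q x + c + A^T lambda = 0.
Primal feasibility: A x = b.

This gives the KKT block system:
  [ Q   A^T ] [ x     ]   [-c ]
  [ A    0  ] [ lambda ] = [ b ]

Solving the linear system:
  x*      = (-1.92, -0.76)
  lambda* = (-3.52)
  f(x*)   = 7.84

x* = (-1.92, -0.76), lambda* = (-3.52)


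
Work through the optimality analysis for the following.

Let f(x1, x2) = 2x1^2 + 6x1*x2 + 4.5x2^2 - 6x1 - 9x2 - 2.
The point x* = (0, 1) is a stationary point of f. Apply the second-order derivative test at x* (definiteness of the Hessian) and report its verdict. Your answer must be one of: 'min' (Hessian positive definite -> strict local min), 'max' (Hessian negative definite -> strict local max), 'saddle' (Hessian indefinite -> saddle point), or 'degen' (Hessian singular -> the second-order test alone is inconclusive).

Compute the Hessian H = grad^2 f:
  H = [[4, 6], [6, 9]]
Verify stationarity: grad f(x*) = H x* + g = (0, 0).
Eigenvalues of H: 0, 13.
H has a zero eigenvalue (singular; positive semidefinite but not definite), so H is neither positive definite, negative definite, nor indefinite. The second-order test alone is inconclusive -> degen.
(Indeed, f is constant along the null direction of H through x*, so x* is not a strict local extremum.)

degen


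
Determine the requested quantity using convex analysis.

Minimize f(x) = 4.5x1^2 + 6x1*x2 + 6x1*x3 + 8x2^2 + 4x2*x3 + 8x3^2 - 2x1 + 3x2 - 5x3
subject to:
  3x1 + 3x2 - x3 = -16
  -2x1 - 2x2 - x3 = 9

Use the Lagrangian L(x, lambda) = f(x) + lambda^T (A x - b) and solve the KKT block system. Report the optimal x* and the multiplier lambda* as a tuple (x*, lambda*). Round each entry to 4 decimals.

Form the Lagrangian:
  L(x, lambda) = (1/2) x^T Q x + c^T x + lambda^T (A x - b)
Stationarity (grad_x L = 0): Q x + c + A^T lambda = 0.
Primal feasibility: A x = b.

This gives the KKT block system:
  [ Q   A^T ] [ x     ]   [-c ]
  [ A    0  ] [ lambda ] = [ b ]

Solving the linear system:
  x*      = (-3.6154, -1.3846, 1)
  lambda* = (0.8769, -17.1077)
  f(x*)   = 83.0385

x* = (-3.6154, -1.3846, 1), lambda* = (0.8769, -17.1077)


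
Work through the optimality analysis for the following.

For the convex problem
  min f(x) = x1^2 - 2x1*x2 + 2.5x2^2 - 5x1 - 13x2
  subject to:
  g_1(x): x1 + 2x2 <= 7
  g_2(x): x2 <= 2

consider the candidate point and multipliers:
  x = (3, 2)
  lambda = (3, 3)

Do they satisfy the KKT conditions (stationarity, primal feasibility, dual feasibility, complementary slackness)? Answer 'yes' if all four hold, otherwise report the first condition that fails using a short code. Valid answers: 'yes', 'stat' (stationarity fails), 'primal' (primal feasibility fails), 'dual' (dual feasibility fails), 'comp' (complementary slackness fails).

Gradient of f: grad f(x) = Q x + c = (-3, -9)
Constraint values g_i(x) = a_i^T x - b_i:
  g_1((3, 2)) = 0
  g_2((3, 2)) = 0
Stationarity residual: grad f(x) + sum_i lambda_i a_i = (0, 0)
  -> stationarity OK
Primal feasibility (all g_i <= 0): OK
Dual feasibility (all lambda_i >= 0): OK
Complementary slackness (lambda_i * g_i(x) = 0 for all i): OK

Verdict: yes, KKT holds.

yes


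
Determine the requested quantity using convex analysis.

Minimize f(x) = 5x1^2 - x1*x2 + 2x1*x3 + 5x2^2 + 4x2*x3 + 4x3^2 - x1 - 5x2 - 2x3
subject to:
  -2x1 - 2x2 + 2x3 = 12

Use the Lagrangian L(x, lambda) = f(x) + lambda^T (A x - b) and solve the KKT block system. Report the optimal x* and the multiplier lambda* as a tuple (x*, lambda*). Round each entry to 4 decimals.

Form the Lagrangian:
  L(x, lambda) = (1/2) x^T Q x + c^T x + lambda^T (A x - b)
Stationarity (grad_x L = 0): Q x + c + A^T lambda = 0.
Primal feasibility: A x = b.

This gives the KKT block system:
  [ Q   A^T ] [ x     ]   [-c ]
  [ A    0  ] [ lambda ] = [ b ]

Solving the linear system:
  x*      = (-1.5806, -1.7097, 2.7097)
  lambda* = (-4.8387)
  f(x*)   = 31.3871

x* = (-1.5806, -1.7097, 2.7097), lambda* = (-4.8387)


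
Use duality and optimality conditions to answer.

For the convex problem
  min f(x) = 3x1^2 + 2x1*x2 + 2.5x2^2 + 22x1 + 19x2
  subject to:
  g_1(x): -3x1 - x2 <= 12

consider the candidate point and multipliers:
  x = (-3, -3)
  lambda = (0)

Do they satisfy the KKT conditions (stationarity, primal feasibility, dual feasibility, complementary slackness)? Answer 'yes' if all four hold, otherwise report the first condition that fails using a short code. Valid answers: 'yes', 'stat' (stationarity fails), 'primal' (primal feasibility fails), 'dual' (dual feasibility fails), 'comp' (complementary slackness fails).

Gradient of f: grad f(x) = Q x + c = (-2, -2)
Constraint values g_i(x) = a_i^T x - b_i:
  g_1((-3, -3)) = 0
Stationarity residual: grad f(x) + sum_i lambda_i a_i = (-2, -2)
  -> stationarity FAILS
Primal feasibility (all g_i <= 0): OK
Dual feasibility (all lambda_i >= 0): OK
Complementary slackness (lambda_i * g_i(x) = 0 for all i): OK

Verdict: the first failing condition is stationarity -> stat.

stat


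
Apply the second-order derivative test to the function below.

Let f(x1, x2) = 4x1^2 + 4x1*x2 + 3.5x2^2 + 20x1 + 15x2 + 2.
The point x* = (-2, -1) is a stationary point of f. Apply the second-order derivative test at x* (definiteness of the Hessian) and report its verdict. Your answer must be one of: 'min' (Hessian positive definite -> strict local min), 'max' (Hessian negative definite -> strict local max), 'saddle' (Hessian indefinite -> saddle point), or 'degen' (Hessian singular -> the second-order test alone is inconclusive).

Compute the Hessian H = grad^2 f:
  H = [[8, 4], [4, 7]]
Verify stationarity: grad f(x*) = H x* + g = (0, 0).
Eigenvalues of H: 3.4689, 11.5311.
Both eigenvalues > 0, so H is positive definite -> x* is a strict local min.

min


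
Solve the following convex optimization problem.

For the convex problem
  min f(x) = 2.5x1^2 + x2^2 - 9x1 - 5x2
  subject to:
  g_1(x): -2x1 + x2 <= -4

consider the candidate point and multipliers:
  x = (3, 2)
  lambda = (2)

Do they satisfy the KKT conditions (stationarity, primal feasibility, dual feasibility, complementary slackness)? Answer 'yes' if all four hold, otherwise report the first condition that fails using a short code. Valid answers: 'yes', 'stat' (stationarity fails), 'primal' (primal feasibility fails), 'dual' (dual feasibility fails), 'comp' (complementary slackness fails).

Gradient of f: grad f(x) = Q x + c = (6, -1)
Constraint values g_i(x) = a_i^T x - b_i:
  g_1((3, 2)) = 0
Stationarity residual: grad f(x) + sum_i lambda_i a_i = (2, 1)
  -> stationarity FAILS
Primal feasibility (all g_i <= 0): OK
Dual feasibility (all lambda_i >= 0): OK
Complementary slackness (lambda_i * g_i(x) = 0 for all i): OK

Verdict: the first failing condition is stationarity -> stat.

stat


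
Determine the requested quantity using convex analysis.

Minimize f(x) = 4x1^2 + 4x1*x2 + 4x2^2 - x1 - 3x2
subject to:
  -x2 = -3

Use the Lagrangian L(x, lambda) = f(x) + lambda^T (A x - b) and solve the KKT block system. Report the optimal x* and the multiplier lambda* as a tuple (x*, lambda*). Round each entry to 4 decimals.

Form the Lagrangian:
  L(x, lambda) = (1/2) x^T Q x + c^T x + lambda^T (A x - b)
Stationarity (grad_x L = 0): Q x + c + A^T lambda = 0.
Primal feasibility: A x = b.

This gives the KKT block system:
  [ Q   A^T ] [ x     ]   [-c ]
  [ A    0  ] [ lambda ] = [ b ]

Solving the linear system:
  x*      = (-1.375, 3)
  lambda* = (15.5)
  f(x*)   = 19.4375

x* = (-1.375, 3), lambda* = (15.5)


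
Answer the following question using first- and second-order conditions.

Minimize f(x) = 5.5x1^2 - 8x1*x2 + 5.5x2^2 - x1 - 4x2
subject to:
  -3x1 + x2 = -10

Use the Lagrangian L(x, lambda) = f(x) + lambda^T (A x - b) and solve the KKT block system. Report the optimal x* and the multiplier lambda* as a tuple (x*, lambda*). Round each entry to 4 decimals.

Form the Lagrangian:
  L(x, lambda) = (1/2) x^T Q x + c^T x + lambda^T (A x - b)
Stationarity (grad_x L = 0): Q x + c + A^T lambda = 0.
Primal feasibility: A x = b.

This gives the KKT block system:
  [ Q   A^T ] [ x     ]   [-c ]
  [ A    0  ] [ lambda ] = [ b ]

Solving the linear system:
  x*      = (4.2419, 2.7258)
  lambda* = (7.9516)
  f(x*)   = 32.1855

x* = (4.2419, 2.7258), lambda* = (7.9516)


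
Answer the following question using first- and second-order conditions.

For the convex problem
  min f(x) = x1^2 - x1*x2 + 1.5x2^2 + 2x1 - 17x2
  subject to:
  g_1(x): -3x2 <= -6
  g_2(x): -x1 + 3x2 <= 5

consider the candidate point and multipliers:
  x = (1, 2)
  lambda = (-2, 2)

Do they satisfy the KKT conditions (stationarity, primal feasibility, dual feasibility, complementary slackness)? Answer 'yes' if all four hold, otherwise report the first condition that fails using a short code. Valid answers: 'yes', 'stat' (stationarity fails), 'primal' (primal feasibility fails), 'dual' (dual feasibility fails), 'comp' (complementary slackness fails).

Gradient of f: grad f(x) = Q x + c = (2, -12)
Constraint values g_i(x) = a_i^T x - b_i:
  g_1((1, 2)) = 0
  g_2((1, 2)) = 0
Stationarity residual: grad f(x) + sum_i lambda_i a_i = (0, 0)
  -> stationarity OK
Primal feasibility (all g_i <= 0): OK
Dual feasibility (all lambda_i >= 0): FAILS
Complementary slackness (lambda_i * g_i(x) = 0 for all i): OK

Verdict: the first failing condition is dual_feasibility -> dual.

dual


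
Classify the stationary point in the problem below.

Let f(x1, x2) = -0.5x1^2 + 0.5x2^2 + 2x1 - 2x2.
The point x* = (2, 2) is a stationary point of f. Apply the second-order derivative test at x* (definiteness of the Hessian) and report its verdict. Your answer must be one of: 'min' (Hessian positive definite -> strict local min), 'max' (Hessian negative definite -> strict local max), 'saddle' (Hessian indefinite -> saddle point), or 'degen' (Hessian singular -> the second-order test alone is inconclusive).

Compute the Hessian H = grad^2 f:
  H = [[-1, 0], [0, 1]]
Verify stationarity: grad f(x*) = H x* + g = (0, 0).
Eigenvalues of H: -1, 1.
Eigenvalues have mixed signs, so H is indefinite -> x* is a saddle point.

saddle


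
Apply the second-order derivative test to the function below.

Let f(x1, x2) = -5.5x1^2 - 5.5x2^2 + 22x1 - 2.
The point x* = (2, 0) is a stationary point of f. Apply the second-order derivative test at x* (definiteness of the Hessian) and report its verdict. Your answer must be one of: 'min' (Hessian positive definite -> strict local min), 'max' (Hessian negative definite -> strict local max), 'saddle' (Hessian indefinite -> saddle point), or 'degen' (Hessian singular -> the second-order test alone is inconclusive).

Compute the Hessian H = grad^2 f:
  H = [[-11, 0], [0, -11]]
Verify stationarity: grad f(x*) = H x* + g = (0, 0).
Eigenvalues of H: -11, -11.
Both eigenvalues < 0, so H is negative definite -> x* is a strict local max.

max


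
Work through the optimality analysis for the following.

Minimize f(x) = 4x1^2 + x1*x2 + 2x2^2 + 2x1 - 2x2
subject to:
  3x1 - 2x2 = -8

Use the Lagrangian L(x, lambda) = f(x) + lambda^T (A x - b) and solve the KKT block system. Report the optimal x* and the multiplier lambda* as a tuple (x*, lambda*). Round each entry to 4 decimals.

Form the Lagrangian:
  L(x, lambda) = (1/2) x^T Q x + c^T x + lambda^T (A x - b)
Stationarity (grad_x L = 0): Q x + c + A^T lambda = 0.
Primal feasibility: A x = b.

This gives the KKT block system:
  [ Q   A^T ] [ x     ]   [-c ]
  [ A    0  ] [ lambda ] = [ b ]

Solving the linear system:
  x*      = (-1.35, 1.975)
  lambda* = (2.275)
  f(x*)   = 5.775

x* = (-1.35, 1.975), lambda* = (2.275)


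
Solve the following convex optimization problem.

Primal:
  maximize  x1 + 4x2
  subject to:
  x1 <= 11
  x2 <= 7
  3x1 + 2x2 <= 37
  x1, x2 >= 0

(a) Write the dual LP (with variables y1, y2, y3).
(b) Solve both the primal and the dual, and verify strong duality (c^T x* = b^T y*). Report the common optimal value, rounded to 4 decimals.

The standard primal-dual pair for 'max c^T x s.t. A x <= b, x >= 0' is:
  Dual:  min b^T y  s.t.  A^T y >= c,  y >= 0.

So the dual LP is:
  minimize  11y1 + 7y2 + 37y3
  subject to:
    y1 + 3y3 >= 1
    y2 + 2y3 >= 4
    y1, y2, y3 >= 0

Solving the primal: x* = (7.6667, 7).
  primal value c^T x* = 35.6667.
Solving the dual: y* = (0, 3.3333, 0.3333).
  dual value b^T y* = 35.6667.
Strong duality: c^T x* = b^T y*. Confirmed.

35.6667


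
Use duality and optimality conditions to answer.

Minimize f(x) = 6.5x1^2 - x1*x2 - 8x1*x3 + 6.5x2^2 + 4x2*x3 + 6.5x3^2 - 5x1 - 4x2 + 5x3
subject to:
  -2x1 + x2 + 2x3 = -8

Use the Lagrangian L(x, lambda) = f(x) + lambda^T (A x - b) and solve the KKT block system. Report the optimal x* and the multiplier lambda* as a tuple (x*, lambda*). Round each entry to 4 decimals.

Form the Lagrangian:
  L(x, lambda) = (1/2) x^T Q x + c^T x + lambda^T (A x - b)
Stationarity (grad_x L = 0): Q x + c + A^T lambda = 0.
Primal feasibility: A x = b.

This gives the KKT block system:
  [ Q   A^T ] [ x     ]   [-c ]
  [ A    0  ] [ lambda ] = [ b ]

Solving the linear system:
  x*      = (2.0184, -0.3681, -1.7975)
  lambda* = (17.9939)
  f(x*)   = 63.1718

x* = (2.0184, -0.3681, -1.7975), lambda* = (17.9939)


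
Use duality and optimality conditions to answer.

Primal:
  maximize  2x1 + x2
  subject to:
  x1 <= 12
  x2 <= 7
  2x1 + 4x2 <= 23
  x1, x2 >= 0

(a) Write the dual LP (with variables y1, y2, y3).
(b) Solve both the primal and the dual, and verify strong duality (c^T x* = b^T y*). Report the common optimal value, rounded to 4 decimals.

The standard primal-dual pair for 'max c^T x s.t. A x <= b, x >= 0' is:
  Dual:  min b^T y  s.t.  A^T y >= c,  y >= 0.

So the dual LP is:
  minimize  12y1 + 7y2 + 23y3
  subject to:
    y1 + 2y3 >= 2
    y2 + 4y3 >= 1
    y1, y2, y3 >= 0

Solving the primal: x* = (11.5, 0).
  primal value c^T x* = 23.
Solving the dual: y* = (0, 0, 1).
  dual value b^T y* = 23.
Strong duality: c^T x* = b^T y*. Confirmed.

23


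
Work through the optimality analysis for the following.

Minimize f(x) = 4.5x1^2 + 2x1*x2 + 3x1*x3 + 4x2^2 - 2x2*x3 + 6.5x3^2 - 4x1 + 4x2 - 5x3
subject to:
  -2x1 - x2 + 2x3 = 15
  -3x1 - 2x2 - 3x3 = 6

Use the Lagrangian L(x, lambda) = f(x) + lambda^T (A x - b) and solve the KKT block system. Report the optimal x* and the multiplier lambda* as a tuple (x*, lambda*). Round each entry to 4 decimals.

Form the Lagrangian:
  L(x, lambda) = (1/2) x^T Q x + c^T x + lambda^T (A x - b)
Stationarity (grad_x L = 0): Q x + c + A^T lambda = 0.
Primal feasibility: A x = b.

This gives the KKT block system:
  [ Q   A^T ] [ x     ]   [-c ]
  [ A    0  ] [ lambda ] = [ b ]

Solving the linear system:
  x*      = (-4.1272, -1.0676, 2.839)
  lambda* = (-14.1059, -2.1838)
  f(x*)   = 111.3673

x* = (-4.1272, -1.0676, 2.839), lambda* = (-14.1059, -2.1838)


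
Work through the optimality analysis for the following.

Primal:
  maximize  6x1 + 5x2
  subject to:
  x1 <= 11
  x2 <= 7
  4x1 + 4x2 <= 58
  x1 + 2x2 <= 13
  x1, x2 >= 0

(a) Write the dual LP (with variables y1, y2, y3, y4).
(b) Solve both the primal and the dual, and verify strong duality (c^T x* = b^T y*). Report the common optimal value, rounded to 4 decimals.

The standard primal-dual pair for 'max c^T x s.t. A x <= b, x >= 0' is:
  Dual:  min b^T y  s.t.  A^T y >= c,  y >= 0.

So the dual LP is:
  minimize  11y1 + 7y2 + 58y3 + 13y4
  subject to:
    y1 + 4y3 + y4 >= 6
    y2 + 4y3 + 2y4 >= 5
    y1, y2, y3, y4 >= 0

Solving the primal: x* = (11, 1).
  primal value c^T x* = 71.
Solving the dual: y* = (3.5, 0, 0, 2.5).
  dual value b^T y* = 71.
Strong duality: c^T x* = b^T y*. Confirmed.

71


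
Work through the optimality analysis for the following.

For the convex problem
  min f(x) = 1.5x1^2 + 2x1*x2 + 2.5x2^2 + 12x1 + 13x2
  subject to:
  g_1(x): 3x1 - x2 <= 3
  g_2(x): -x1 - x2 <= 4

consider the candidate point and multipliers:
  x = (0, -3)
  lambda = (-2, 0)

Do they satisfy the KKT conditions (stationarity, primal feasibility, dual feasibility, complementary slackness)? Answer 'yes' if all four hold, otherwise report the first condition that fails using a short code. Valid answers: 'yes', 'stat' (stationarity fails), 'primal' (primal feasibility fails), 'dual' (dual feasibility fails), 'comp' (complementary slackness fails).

Gradient of f: grad f(x) = Q x + c = (6, -2)
Constraint values g_i(x) = a_i^T x - b_i:
  g_1((0, -3)) = 0
  g_2((0, -3)) = -1
Stationarity residual: grad f(x) + sum_i lambda_i a_i = (0, 0)
  -> stationarity OK
Primal feasibility (all g_i <= 0): OK
Dual feasibility (all lambda_i >= 0): FAILS
Complementary slackness (lambda_i * g_i(x) = 0 for all i): OK

Verdict: the first failing condition is dual_feasibility -> dual.

dual


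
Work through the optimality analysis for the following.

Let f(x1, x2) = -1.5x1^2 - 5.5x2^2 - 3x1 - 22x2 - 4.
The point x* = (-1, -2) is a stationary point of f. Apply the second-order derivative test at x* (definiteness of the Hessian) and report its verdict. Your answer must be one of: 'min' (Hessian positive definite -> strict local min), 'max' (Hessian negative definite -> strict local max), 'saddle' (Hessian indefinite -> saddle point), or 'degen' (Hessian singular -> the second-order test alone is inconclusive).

Compute the Hessian H = grad^2 f:
  H = [[-3, 0], [0, -11]]
Verify stationarity: grad f(x*) = H x* + g = (0, 0).
Eigenvalues of H: -11, -3.
Both eigenvalues < 0, so H is negative definite -> x* is a strict local max.

max


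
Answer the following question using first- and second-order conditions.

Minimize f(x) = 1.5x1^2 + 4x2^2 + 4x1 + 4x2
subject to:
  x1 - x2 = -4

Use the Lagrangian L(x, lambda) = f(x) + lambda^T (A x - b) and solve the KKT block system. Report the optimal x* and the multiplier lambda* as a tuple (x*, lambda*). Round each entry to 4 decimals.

Form the Lagrangian:
  L(x, lambda) = (1/2) x^T Q x + c^T x + lambda^T (A x - b)
Stationarity (grad_x L = 0): Q x + c + A^T lambda = 0.
Primal feasibility: A x = b.

This gives the KKT block system:
  [ Q   A^T ] [ x     ]   [-c ]
  [ A    0  ] [ lambda ] = [ b ]

Solving the linear system:
  x*      = (-3.6364, 0.3636)
  lambda* = (6.9091)
  f(x*)   = 7.2727

x* = (-3.6364, 0.3636), lambda* = (6.9091)


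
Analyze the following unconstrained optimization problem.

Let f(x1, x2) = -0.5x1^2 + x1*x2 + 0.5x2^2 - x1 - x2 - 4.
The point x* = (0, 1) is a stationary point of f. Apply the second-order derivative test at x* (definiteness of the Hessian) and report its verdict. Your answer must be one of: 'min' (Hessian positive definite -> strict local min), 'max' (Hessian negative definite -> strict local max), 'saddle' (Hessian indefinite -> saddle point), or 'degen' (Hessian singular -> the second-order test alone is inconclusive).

Compute the Hessian H = grad^2 f:
  H = [[-1, 1], [1, 1]]
Verify stationarity: grad f(x*) = H x* + g = (0, 0).
Eigenvalues of H: -1.4142, 1.4142.
Eigenvalues have mixed signs, so H is indefinite -> x* is a saddle point.

saddle


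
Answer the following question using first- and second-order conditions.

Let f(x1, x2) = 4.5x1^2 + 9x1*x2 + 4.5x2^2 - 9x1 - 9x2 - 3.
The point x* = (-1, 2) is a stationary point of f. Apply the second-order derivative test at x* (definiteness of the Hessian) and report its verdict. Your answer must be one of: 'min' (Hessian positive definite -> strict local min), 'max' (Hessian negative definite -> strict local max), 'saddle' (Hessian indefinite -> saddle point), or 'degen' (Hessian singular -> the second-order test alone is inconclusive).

Compute the Hessian H = grad^2 f:
  H = [[9, 9], [9, 9]]
Verify stationarity: grad f(x*) = H x* + g = (0, 0).
Eigenvalues of H: 0, 18.
H has a zero eigenvalue (singular; positive semidefinite but not definite), so H is neither positive definite, negative definite, nor indefinite. The second-order test alone is inconclusive -> degen.
(Indeed, f is constant along the null direction of H through x*, so x* is not a strict local extremum.)

degen


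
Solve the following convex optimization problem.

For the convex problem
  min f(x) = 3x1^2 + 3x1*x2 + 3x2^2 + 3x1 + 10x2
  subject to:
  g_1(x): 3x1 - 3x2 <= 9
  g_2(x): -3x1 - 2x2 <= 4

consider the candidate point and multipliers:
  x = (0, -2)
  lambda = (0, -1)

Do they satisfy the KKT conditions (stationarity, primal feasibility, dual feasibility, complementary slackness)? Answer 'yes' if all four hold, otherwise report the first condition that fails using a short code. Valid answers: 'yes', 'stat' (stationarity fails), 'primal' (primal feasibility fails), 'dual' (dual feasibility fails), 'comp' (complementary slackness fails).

Gradient of f: grad f(x) = Q x + c = (-3, -2)
Constraint values g_i(x) = a_i^T x - b_i:
  g_1((0, -2)) = -3
  g_2((0, -2)) = 0
Stationarity residual: grad f(x) + sum_i lambda_i a_i = (0, 0)
  -> stationarity OK
Primal feasibility (all g_i <= 0): OK
Dual feasibility (all lambda_i >= 0): FAILS
Complementary slackness (lambda_i * g_i(x) = 0 for all i): OK

Verdict: the first failing condition is dual_feasibility -> dual.

dual


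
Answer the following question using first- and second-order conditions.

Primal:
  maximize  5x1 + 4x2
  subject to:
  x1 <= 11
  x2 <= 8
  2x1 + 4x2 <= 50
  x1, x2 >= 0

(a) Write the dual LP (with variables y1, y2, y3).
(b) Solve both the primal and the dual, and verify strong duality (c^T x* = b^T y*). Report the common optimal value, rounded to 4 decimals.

The standard primal-dual pair for 'max c^T x s.t. A x <= b, x >= 0' is:
  Dual:  min b^T y  s.t.  A^T y >= c,  y >= 0.

So the dual LP is:
  minimize  11y1 + 8y2 + 50y3
  subject to:
    y1 + 2y3 >= 5
    y2 + 4y3 >= 4
    y1, y2, y3 >= 0

Solving the primal: x* = (11, 7).
  primal value c^T x* = 83.
Solving the dual: y* = (3, 0, 1).
  dual value b^T y* = 83.
Strong duality: c^T x* = b^T y*. Confirmed.

83


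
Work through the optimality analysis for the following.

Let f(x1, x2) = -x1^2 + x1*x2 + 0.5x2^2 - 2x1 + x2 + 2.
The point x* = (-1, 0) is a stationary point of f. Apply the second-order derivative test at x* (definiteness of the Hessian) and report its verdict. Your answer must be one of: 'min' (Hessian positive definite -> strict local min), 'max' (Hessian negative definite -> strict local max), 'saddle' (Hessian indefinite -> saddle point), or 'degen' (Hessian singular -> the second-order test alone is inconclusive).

Compute the Hessian H = grad^2 f:
  H = [[-2, 1], [1, 1]]
Verify stationarity: grad f(x*) = H x* + g = (0, 0).
Eigenvalues of H: -2.3028, 1.3028.
Eigenvalues have mixed signs, so H is indefinite -> x* is a saddle point.

saddle


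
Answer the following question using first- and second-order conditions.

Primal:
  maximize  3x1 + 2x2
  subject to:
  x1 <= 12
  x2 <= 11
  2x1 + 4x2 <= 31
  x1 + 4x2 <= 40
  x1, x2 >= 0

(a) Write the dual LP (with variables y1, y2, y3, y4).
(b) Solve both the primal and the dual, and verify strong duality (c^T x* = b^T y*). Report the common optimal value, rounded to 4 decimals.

The standard primal-dual pair for 'max c^T x s.t. A x <= b, x >= 0' is:
  Dual:  min b^T y  s.t.  A^T y >= c,  y >= 0.

So the dual LP is:
  minimize  12y1 + 11y2 + 31y3 + 40y4
  subject to:
    y1 + 2y3 + y4 >= 3
    y2 + 4y3 + 4y4 >= 2
    y1, y2, y3, y4 >= 0

Solving the primal: x* = (12, 1.75).
  primal value c^T x* = 39.5.
Solving the dual: y* = (2, 0, 0.5, 0).
  dual value b^T y* = 39.5.
Strong duality: c^T x* = b^T y*. Confirmed.

39.5


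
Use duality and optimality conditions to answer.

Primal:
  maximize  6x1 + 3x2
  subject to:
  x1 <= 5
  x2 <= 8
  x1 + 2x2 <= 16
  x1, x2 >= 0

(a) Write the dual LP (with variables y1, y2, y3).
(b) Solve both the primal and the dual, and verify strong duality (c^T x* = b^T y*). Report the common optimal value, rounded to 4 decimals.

The standard primal-dual pair for 'max c^T x s.t. A x <= b, x >= 0' is:
  Dual:  min b^T y  s.t.  A^T y >= c,  y >= 0.

So the dual LP is:
  minimize  5y1 + 8y2 + 16y3
  subject to:
    y1 + y3 >= 6
    y2 + 2y3 >= 3
    y1, y2, y3 >= 0

Solving the primal: x* = (5, 5.5).
  primal value c^T x* = 46.5.
Solving the dual: y* = (4.5, 0, 1.5).
  dual value b^T y* = 46.5.
Strong duality: c^T x* = b^T y*. Confirmed.

46.5


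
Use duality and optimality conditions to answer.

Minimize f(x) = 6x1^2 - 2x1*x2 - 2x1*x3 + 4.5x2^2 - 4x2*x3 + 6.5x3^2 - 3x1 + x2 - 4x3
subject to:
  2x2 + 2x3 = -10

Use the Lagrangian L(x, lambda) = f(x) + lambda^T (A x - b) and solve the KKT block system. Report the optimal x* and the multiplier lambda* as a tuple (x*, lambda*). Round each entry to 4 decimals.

Form the Lagrangian:
  L(x, lambda) = (1/2) x^T Q x + c^T x + lambda^T (A x - b)
Stationarity (grad_x L = 0): Q x + c + A^T lambda = 0.
Primal feasibility: A x = b.

This gives the KKT block system:
  [ Q   A^T ] [ x     ]   [-c ]
  [ A    0  ] [ lambda ] = [ b ]

Solving the linear system:
  x*      = (-0.5833, -3, -2)
  lambda* = (8.4167)
  f(x*)   = 45.4583

x* = (-0.5833, -3, -2), lambda* = (8.4167)


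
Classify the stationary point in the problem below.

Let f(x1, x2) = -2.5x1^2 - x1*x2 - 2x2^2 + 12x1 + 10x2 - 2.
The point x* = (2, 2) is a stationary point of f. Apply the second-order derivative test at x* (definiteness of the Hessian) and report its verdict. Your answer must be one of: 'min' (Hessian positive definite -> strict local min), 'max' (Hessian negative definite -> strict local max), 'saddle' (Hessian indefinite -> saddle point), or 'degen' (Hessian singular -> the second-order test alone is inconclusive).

Compute the Hessian H = grad^2 f:
  H = [[-5, -1], [-1, -4]]
Verify stationarity: grad f(x*) = H x* + g = (0, 0).
Eigenvalues of H: -5.618, -3.382.
Both eigenvalues < 0, so H is negative definite -> x* is a strict local max.

max


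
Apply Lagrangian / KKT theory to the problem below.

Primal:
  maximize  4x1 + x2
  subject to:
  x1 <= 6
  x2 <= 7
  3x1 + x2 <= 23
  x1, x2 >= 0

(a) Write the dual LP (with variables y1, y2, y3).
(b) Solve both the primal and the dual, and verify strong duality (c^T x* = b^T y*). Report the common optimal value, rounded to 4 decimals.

The standard primal-dual pair for 'max c^T x s.t. A x <= b, x >= 0' is:
  Dual:  min b^T y  s.t.  A^T y >= c,  y >= 0.

So the dual LP is:
  minimize  6y1 + 7y2 + 23y3
  subject to:
    y1 + 3y3 >= 4
    y2 + y3 >= 1
    y1, y2, y3 >= 0

Solving the primal: x* = (6, 5).
  primal value c^T x* = 29.
Solving the dual: y* = (1, 0, 1).
  dual value b^T y* = 29.
Strong duality: c^T x* = b^T y*. Confirmed.

29


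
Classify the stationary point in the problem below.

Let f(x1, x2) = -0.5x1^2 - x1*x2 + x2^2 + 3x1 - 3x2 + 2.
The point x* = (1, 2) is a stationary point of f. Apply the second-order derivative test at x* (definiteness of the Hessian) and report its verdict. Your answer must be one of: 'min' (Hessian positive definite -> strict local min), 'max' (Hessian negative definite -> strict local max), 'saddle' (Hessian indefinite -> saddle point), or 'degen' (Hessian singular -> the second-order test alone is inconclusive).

Compute the Hessian H = grad^2 f:
  H = [[-1, -1], [-1, 2]]
Verify stationarity: grad f(x*) = H x* + g = (0, 0).
Eigenvalues of H: -1.3028, 2.3028.
Eigenvalues have mixed signs, so H is indefinite -> x* is a saddle point.

saddle
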